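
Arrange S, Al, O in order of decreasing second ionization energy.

O > S > Al

After 1 electron has been removed, what remains? S⁺ still has 5 valence electrons; Al⁺ still has 2 valence electrons; O⁺ still has 5 valence electrons.
All are still removing valence electrons, so compare the +1 ions as you would atoms: IE_2 generally rises across a period (higher Z_eff) and falls down a group (larger shell), subject to the usual subshell exceptions.
Valence configurations: S⁺ [Ne]3s²3p³, Al⁺ [Ne]3s², O⁺ [He]2s²2p³.
Approximate IE_2 values (kJ/mol): S 2252, Al 1817, O 3388.
Hence IE_2: Al < S < O.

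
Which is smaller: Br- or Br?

Br

Forming Br- adds 1 electron to Br. More electron–electron repulsion in the same shell, with unchanged nuclear charge, lets the cloud expand.
An anion is larger than its parent atom: Br- > Br.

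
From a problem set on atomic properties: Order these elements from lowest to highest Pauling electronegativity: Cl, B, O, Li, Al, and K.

K, Li, Al, B, Cl, O

Li is in period 2, group 1; B is in period 2, group 13; O is in period 2, group 16; Al is in period 3, group 13; Cl is in period 3, group 17; K is in period 4, group 1.
EN rises left→right (higher Z_eff, smaller atoms) and falls top→bottom (larger, more shielded atoms).
Neither a single period nor a single group — weigh both effects.
Li > K: they share group 1; the group trend gives Li the larger value.
Al > Li: period and group pull opposite ways; the across-period shift dominates (1.61 vs 0.98).
B > Al: B sits above Al in group 13, so the down-group effect alone puts B higher.
Cl > B: the two effects oppose for this pair; the across-period effect wins (3.16 vs 2.04).
O > Cl: period and group pull opposite ways; the down-group shift dominates (3.44 vs 3.16).
Approximate values (Pauling): Li 0.98, B 2.04, O 3.44, Al 1.61, Cl 3.16, K 0.82.
So from lowest to highest: K < Li < Al < B < Cl < O.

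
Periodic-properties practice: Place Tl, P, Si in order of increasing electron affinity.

Tl < P < Si

Si is in period 3, group 14; P is in period 3, group 15; Tl is in period 6, group 13.
Atoms with high Z_eff and room in the valence shell (especially the halogens) have the most exothermic electron affinities.
Here both period and group differ, so the two effects have to be weighed against each other.
P > Tl: relative to Tl, both the across-period and down-group shifts push P's electron affinity up.
Si > P: this pair runs against the simple trend — see the exception note.
Note the exception: Si has a higher electron affinity than P, contrary to the simple trend — adding an electron to P's half-filled 3p³ is unfavourable, so Si (3p²) has the more exothermic EA.
For reference (kJ/mol): Si 134, P 72, Tl 19.
So from lowest to highest: Tl < P < Si.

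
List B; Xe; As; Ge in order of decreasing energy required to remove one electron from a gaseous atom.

B is in period 2, group 13; Ge is in period 4, group 14; As is in period 4, group 15; Xe is in period 5, group 18.
Removing the outermost electron gets harder across a period and easier down a group.
Here both period and group differ, so the two effects have to be weighed against each other.
B > Ge: period and group pull opposite ways; the down-group shift dominates (801 vs 762 kJ/mol).
As > B: the two effects oppose for this pair; the across-period effect wins (947 vs 801 kJ/mol).
Xe > As: period and group pull opposite ways; the across-period shift dominates (1170 vs 947 kJ/mol).
Approximate values (kJ/mol): B 801, Ge 762, As 947, Xe 1170.
So from highest to lowest: Xe > As > B > Ge.

Xe > As > B > Ge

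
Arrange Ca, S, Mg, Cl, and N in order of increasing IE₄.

Consider each +3 ion: Ca³⁺ is already 1 electron into the core; S³⁺ still has 3 valence electrons; Mg³⁺ is already 1 electron into the core; Cl³⁺ still has 4 valence electrons; N³⁺ still has 2 valence electrons.
Usually core removal costs more than valence removal, but here the competition is close: a tightly held n=2 valence electron can cost more to remove than an n=3 core electron, so the actual values have to decide it.
Valence configurations: S³⁺ [Ne]3s²3p¹, Cl³⁺ [Ne]3s²3p², N³⁺ [He]2s².
Tabulated IE_4 (kJ/mol): Ca 6491, S 4556, Mg 10543, Cl 5159, N 7475.
Putting it together, IE_4: S < Cl < Ca < N < Mg.

S < Cl < Ca < N < Mg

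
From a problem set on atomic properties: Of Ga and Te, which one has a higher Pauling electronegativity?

Ga is in period 4, group 13; Te is in period 5, group 16.
EN rises left→right (higher Z_eff, smaller atoms) and falls top→bottom (larger, more shielded atoms).
Here both period and group differ, so the two effects have to be weighed against each other.
Te > Ga: the two effects oppose for this pair; the across-period effect wins (2.10 vs 1.81).
Approximate values (Pauling): Ga 1.81, Te 2.10.
So Te has the higher Pauling electronegativity (Te > Ga).

Te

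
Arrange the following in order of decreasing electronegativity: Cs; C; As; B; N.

B is in period 2, group 13; C is in period 2, group 14; N is in period 2, group 15; As is in period 4, group 15; Cs is in period 6, group 1.
EN rises left→right (higher Z_eff, smaller atoms) and falls top→bottom (larger, more shielded atoms).
These span different periods and groups, so the two trends combine.
B > Cs: relative to Cs, both the across-period and down-group shifts push B's electronegativity up.
As > B: the two effects oppose for this pair; the across-period effect wins (2.18 vs 2.04).
C > As: period and group pull opposite ways; the down-group shift dominates (2.55 vs 2.18).
N > C: both are in period 2; the period trend gives N the larger value.
Approximate values (Pauling): B 2.04, C 2.55, N 3.04, As 2.18, Cs 0.79.
So from highest to lowest: N > C > As > B > Cs.

N, C, As, B, Cs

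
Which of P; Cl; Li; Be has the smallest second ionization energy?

Be

After 1 electron has been removed, what remains? P⁺ still has 4 valence electrons; Cl⁺ still has 6 valence electrons; Li⁺ is the bare [He] core; Be⁺ still has 1 valence electron.
Core electrons are held far more tightly than valence electrons, so Li tops the IE_2 order.
Valence configurations: P⁺ [Ne]3s²3p², Cl⁺ [Ne]3s²3p⁴, Be⁺ [He]2s¹.
The numbers (kJ/mol): P 1907, Cl 2298, Li 7298, Be 1757.
Hence IE_2: Be < P < Cl < Li.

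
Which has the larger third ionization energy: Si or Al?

Si

Consider each +2 ion: Si²⁺ still has 2 valence electrons; Al²⁺ still has 1 valence electron.
All are still removing valence electrons, so compare the +2 ions as you would atoms: IE_3 generally rises across a period (higher Z_eff) and falls down a group (larger shell), subject to the usual subshell exceptions.
Valence configurations: Si²⁺ [Ne]3s², Al²⁺ [Ne]3s¹.
Approximate IE_3 values (kJ/mol): Si 3232, Al 2745.
Overall IE_3 order: Al < Si.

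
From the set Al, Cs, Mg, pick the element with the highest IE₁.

IE₁ increases left→right with effective nuclear charge and decreases top→bottom as the valence shell moves farther out.
Here both period and group differ, so the two effects have to be weighed against each other.
Al > Cs: relative to Cs, both the across-period and down-group shifts push Al's first ionization energy up.
Mg > Al: this pair runs against the simple trend — see the exception note.
Note the exception: Mg has a higher first ionization energy than Al, contrary to the simple trend — Al's single 3p electron is easier to remove than one from Mg's filled 3s².
Tabulated first ionization energy (kJ/mol): Mg 738, Al 578, Cs 376.
The highest IE₁ among these belongs to Mg.

Mg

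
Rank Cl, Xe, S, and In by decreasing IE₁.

Cl, Xe, S, In

S is in period 3, group 16; Cl is in period 3, group 17; In is in period 5, group 13; Xe is in period 5, group 18.
Removing the outermost electron gets harder across a period and easier down a group.
These span different periods and groups, so the two trends combine.
S > In: both effects reinforce here, so S is clearly the higher of the two.
Xe > S: the two effects oppose for this pair; the across-period effect wins (1170 vs 1000 kJ/mol).
Cl > Xe: the two effects oppose for this pair; the down-group effect wins (1251 vs 1170 kJ/mol).
Approximate values (kJ/mol): S 1000, Cl 1251, In 558, Xe 1170.
So from highest to lowest: Cl > Xe > S > In.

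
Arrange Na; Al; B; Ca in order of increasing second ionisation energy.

Ca, Al, B, Na

IE_2 is the cost of taking one more electron from the +1 cation: Na⁺ is the bare [Ne] core; Al⁺ still has 2 valence electrons; B⁺ still has 2 valence electrons; Ca⁺ still has 1 valence electron.
Breaking into a closed-shell core is much more expensive than removing a leftover valence electron — Na has the largest IE_2 here.
Valence configurations: Al⁺ [Ne]3s², B⁺ [He]2s², Ca⁺ [Ar]4s¹.
Approximate IE_2 values (kJ/mol): Na 4562, Al 1817, B 2427, Ca 1145.
Overall IE_2 order: Ca < Al < B < Na.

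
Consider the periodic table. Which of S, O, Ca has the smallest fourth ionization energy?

S

IE_4 is the cost of taking one more electron from the +3 cation: S³⁺ still has 3 valence electrons; O³⁺ still has 3 valence electrons; Ca³⁺ is already 1 electron into the core.
Usually core removal costs more than valence removal, but here the competition is close: a tightly held n=2 valence electron can cost more to remove than an n=3 core electron, so the actual values have to decide it.
Valence configurations: S³⁺ [Ne]3s²3p¹, O³⁺ [He]2s²2p¹.
The numbers (kJ/mol): S 4556, O 7469, Ca 6491.
Hence IE_4: S < Ca < O.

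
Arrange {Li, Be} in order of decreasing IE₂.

Li > Be

IE_2 is the cost of taking one more electron from the +1 cation: Li⁺ is the bare [He] core; Be⁺ still has 1 valence electron.
Breaking into a closed-shell core is much more expensive than removing a leftover valence electron — Li has the largest IE_2 here.
Approximate IE_2 values (kJ/mol): Li 7298, Be 1757.
Putting it together, IE_2: Be < Li.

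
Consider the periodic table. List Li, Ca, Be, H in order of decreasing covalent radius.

Across a period the added protons contract the valence shell; down a group each new principal shell makes the atom larger.
Here both period and group differ, so the two effects have to be weighed against each other.
Be > H: period and group pull opposite ways; the down-group shift dominates (102 vs 32 pm).
Li > Be: Li lies to the left of Be in period 2, so the across-period effect alone puts Li larger.
Ca > Li: period and group pull opposite ways; the down-group shift dominates (171 vs 133 pm).
Tabulated atomic radius (pm): H 32, Li 133, Be 102, Ca 171.
So from largest to smallest: Ca > Li > Be > H.

Ca > Li > Be > H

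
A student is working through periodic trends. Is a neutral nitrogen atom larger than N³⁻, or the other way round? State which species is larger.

N³⁻

Forming N³⁻ adds 3 electrons to N. More electron–electron repulsion in the same shell, with unchanged nuclear charge, lets the cloud expand.
An anion is larger than its parent atom: N³⁻ > N.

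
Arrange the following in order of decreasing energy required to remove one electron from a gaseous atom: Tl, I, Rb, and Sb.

Rb is in period 5, group 1; Sb is in period 5, group 15; I is in period 5, group 17; Tl is in period 6, group 13.
Removing the outermost electron gets harder across a period and easier down a group.
Neither a single period nor a single group — weigh both effects.
Tl > Rb: period and group pull opposite ways; the across-period shift dominates (589 vs 403 kJ/mol).
Sb > Tl: both effects reinforce here, so Sb is clearly the higher of the two.
I > Sb: both are in period 5; the period trend gives I the larger value.
For reference (kJ/mol): Rb 403, Sb 831, I 1008, Tl 589.
So from highest to lowest: I > Sb > Tl > Rb.

I > Sb > Tl > Rb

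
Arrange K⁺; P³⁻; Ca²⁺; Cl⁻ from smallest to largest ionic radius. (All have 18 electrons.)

Ca²⁺ < K⁺ < Cl⁻ < P³⁻

All of these have 18 electrons, so size is governed by nuclear charge alone: the more protons, the stronger the pull on the same electron cloud, and the smaller the ion.
Nuclear charges: Ca²⁺ (Z=20), K⁺ (Z=19), Cl⁻ (Z=17), P³⁻ (Z=15).
Smallest to largest: Ca²⁺ < K⁺ < Cl⁻ < P³⁻.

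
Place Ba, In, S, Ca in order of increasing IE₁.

Ba < In < Ca < S

Removing the outermost electron gets harder across a period and easier down a group.
Here both period and group differ, so the two effects have to be weighed against each other.
In > Ba: both effects reinforce here, so In is clearly the higher of the two.
Ca > In: the two effects oppose for this pair; the down-group effect wins (590 vs 558 kJ/mol).
S > Ca: both effects reinforce here, so S is clearly the higher of the two.
Approximate values (kJ/mol): S 1000, Ca 590, In 558, Ba 503.
So from lowest to highest: Ba < In < Ca < S.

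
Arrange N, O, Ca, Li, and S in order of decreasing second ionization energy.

Li > O > N > S > Ca

The second ionization energy removes an electron from the +1 ion. For each element: N⁺ still has 4 valence electrons; O⁺ still has 5 valence electrons; Ca⁺ still has 1 valence electron; Li⁺ is the bare [He] core; S⁺ still has 5 valence electrons.
Breaking into a closed-shell core is much more expensive than removing a leftover valence electron — Li has the largest IE_2 here.
Valence configurations: N⁺ [He]2s²2p², O⁺ [He]2s²2p³, Ca⁺ [Ar]4s¹, S⁺ [Ne]3s²3p³.
Tabulated IE_2 (kJ/mol): N 2856, O 3388, Ca 1145, Li 7298, S 2252.
Hence IE_2: Ca < S < N < O < Li.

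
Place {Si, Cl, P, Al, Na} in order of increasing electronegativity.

Atoms toward the upper right of the periodic table pull bonding electrons most strongly.
All lie in period 3, so electronegativity increases left to right.
So from lowest to highest: Na < Al < Si < P < Cl.

Na < Al < Si < P < Cl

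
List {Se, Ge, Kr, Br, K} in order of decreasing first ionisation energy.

Kr > Br > Se > Ge > K

K is in period 4, group 1; Ge is in period 4, group 14; Se is in period 4, group 16; Br is in period 4, group 17; Kr is in period 4, group 18.
Removing the outermost electron gets harder across a period and easier down a group.
All lie in period 4, so first ionization energy increases left to right.
So from highest to lowest: Kr > Br > Se > Ge > K.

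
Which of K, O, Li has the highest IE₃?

After 2 electrons have been removed, what remains? K²⁺ is already 1 electron into the core; O²⁺ still has 4 valence electrons; Li²⁺ is already 1 electron into the core.
Usually core removal costs more than valence removal, but here the competition is close: a tightly held n=2 valence electron can cost more to remove than an n=3 core electron, so the actual values have to decide it.
Approximate IE_3 values (kJ/mol): K 4420, O 5300, Li 11815.
Overall IE_3 order: K < O < Li.

Li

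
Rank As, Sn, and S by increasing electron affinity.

EA tends to increase across a period and decrease down a group, though the pattern is less regular than for IE or radius.
These span different periods and groups, so the two trends combine.
Sn > As: this pair runs against the simple trend — see the exception note.
S > Sn: both effects reinforce here, so S is clearly the higher of the two.
Note the exception: Sn has a higher electron affinity than As, contrary to the simple trend — adding an electron to As's half-filled np³ subshell costs electron-pairing energy.
For reference (kJ/mol): S 200, As 78, Sn 107.
So from lowest to highest: As < Sn < S.

As, Sn, S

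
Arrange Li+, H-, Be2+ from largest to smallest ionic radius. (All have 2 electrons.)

All of these have 2 electrons, so size is governed by nuclear charge alone: the more protons, the stronger the pull on the same electron cloud, and the smaller the ion.
Nuclear charges: Be2+ (Z=4), Li+ (Z=3), H- (Z=1).
Largest to smallest: H- > Li+ > Be2+.

H- > Li+ > Be2+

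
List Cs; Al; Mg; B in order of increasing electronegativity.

Cs < Mg < Al < B

Atoms toward the upper right of the periodic table pull bonding electrons most strongly.
These span different periods and groups, so the two trends combine.
Mg > Cs: relative to Cs, both the across-period and down-group shifts push Mg's electronegativity up.
Al > Mg: Al lies to the right of Mg in period 3, so the across-period effect alone puts Al higher.
B > Al: they share group 13; the group trend gives B the larger value.
Approximate values (Pauling): B 2.04, Mg 1.31, Al 1.61, Cs 0.79.
So from lowest to highest: Cs < Mg < Al < B.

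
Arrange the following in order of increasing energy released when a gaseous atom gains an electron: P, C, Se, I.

C is in period 2, group 14; P is in period 3, group 15; Se is in period 4, group 16; I is in period 5, group 17.
Atoms with high Z_eff and room in the valence shell (especially the halogens) have the most exothermic electron affinities.
A diagonal step moves right (one effect) and down (the opposite effect) at once.
C > P: period and group pull opposite ways; the down-group shift dominates (122 vs 72 kJ/mol).
Se > C: period and group pull opposite ways; the across-period shift dominates (195 vs 122 kJ/mol).
I > Se: the two effects oppose for this pair; the across-period effect wins (295 vs 195 kJ/mol).
For reference (kJ/mol): C 122, P 72, Se 195, I 295.
So from lowest to highest: P < C < Se < I.

P < C < Se < I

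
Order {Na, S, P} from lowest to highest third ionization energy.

P, S, Na

IE_3 is the cost of taking one more electron from the +2 cation: Na²⁺ is already 1 electron into the core; S²⁺ still has 4 valence electrons; P²⁺ still has 3 valence electrons.
Pulling an electron out of a noble-gas core costs far more than removing a remaining valence electron, so Na sits at the high end of IE_3.
Valence configurations: S²⁺ [Ne]3s²3p², P²⁺ [Ne]3s²3p¹.
Approximate IE_3 values (kJ/mol): Na 6910, S 3357, P 2914.
Overall IE_3 order: P < S < Na.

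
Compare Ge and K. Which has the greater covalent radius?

K is in period 4, group 1; Ge is in period 4, group 14.
Radius decreases left→right (rising Z_eff, same n) and increases top→bottom (higher n).
All lie in period 4, so atomic radius increases right to left.
So K has the greater covalent radius (K > Ge).

K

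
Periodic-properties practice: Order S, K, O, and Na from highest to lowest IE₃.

IE_3 is the cost of taking one more electron from the +2 cation: S²⁺ still has 4 valence electrons; K²⁺ is already 1 electron into the core; O²⁺ still has 4 valence electrons; Na²⁺ is already 1 electron into the core.
Usually core removal costs more than valence removal, but here the competition is close: a tightly held n=2 valence electron can cost more to remove than an n=3 core electron, so the actual values have to decide it.
Valence configurations: S²⁺ [Ne]3s²3p², O²⁺ [He]2s²2p².
The numbers (kJ/mol): S 3357, K 4420, O 5300, Na 6910.
Overall IE_3 order: S < K < O < Na.

Na > O > K > S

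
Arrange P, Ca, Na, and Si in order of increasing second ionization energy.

Consider each +1 ion: P⁺ still has 4 valence electrons; Ca⁺ still has 1 valence electron; Na⁺ is the bare [Ne] core; Si⁺ still has 3 valence electrons.
Pulling an electron out of a noble-gas core costs far more than removing a remaining valence electron, so Na sits at the high end of IE_2.
Valence configurations: P⁺ [Ne]3s²3p², Ca⁺ [Ar]4s¹, Si⁺ [Ne]3s²3p¹.
Tabulated IE_2 (kJ/mol): P 1907, Ca 1145, Na 4562, Si 1577.
So the second ionization energies run Ca < Si < P < Na.

Ca < Si < P < Na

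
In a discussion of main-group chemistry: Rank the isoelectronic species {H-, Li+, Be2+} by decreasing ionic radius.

All of these have 2 electrons, so size is governed by nuclear charge alone: the more protons, the stronger the pull on the same electron cloud, and the smaller the ion.
Nuclear charges: Be2+ (Z=4), Li+ (Z=3), H- (Z=1).
Largest to smallest: H- > Li+ > Be2+.

H- > Li+ > Be2+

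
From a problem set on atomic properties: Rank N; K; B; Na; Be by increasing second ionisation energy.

After 1 electron has been removed, what remains? N⁺ still has 4 valence electrons; K⁺ is the bare [Ar] core; B⁺ still has 2 valence electrons; Na⁺ is the bare [Ne] core; Be⁺ still has 1 valence electron.
Core electrons are held far more tightly than valence electrons, so K and Na top the IE_2 order.
Valence configurations: N⁺ [He]2s²2p², B⁺ [He]2s², Be⁺ [He]2s¹.
The numbers (kJ/mol): N 2856, K 3052, B 2427, Na 4562, Be 1757.
Hence IE_2: Be < B < N < K < Na.

Be < B < N < K < Na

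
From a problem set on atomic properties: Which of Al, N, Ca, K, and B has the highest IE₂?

After 1 electron has been removed, what remains? Al⁺ still has 2 valence electrons; N⁺ still has 4 valence electrons; Ca⁺ still has 1 valence electron; K⁺ is the bare [Ar] core; B⁺ still has 2 valence electrons.
Breaking into a closed-shell core is much more expensive than removing a leftover valence electron — K has the largest IE_2 here.
Valence configurations: Al⁺ [Ne]3s², N⁺ [He]2s²2p², Ca⁺ [Ar]4s¹, B⁺ [He]2s².
Approximate IE_2 values (kJ/mol): Al 1817, N 2856, Ca 1145, K 3052, B 2427.
Overall IE_2 order: Ca < Al < B < N < K.

K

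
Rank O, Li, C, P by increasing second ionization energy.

P, C, O, Li

Consider each +1 ion: O⁺ still has 5 valence electrons; Li⁺ is the bare [He] core; C⁺ still has 3 valence electrons; P⁺ still has 4 valence electrons.
Pulling an electron out of a noble-gas core costs far more than removing a remaining valence electron, so Li sits at the high end of IE_2.
Valence configurations: O⁺ [He]2s²2p³, C⁺ [He]2s²2p¹, P⁺ [Ne]3s²3p².
Tabulated IE_2 (kJ/mol): O 3388, Li 7298, C 2353, P 1907.
Putting it together, IE_2: P < C < O < Li.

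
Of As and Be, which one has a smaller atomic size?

Be

Atomic radius shrinks across a period as nuclear charge pulls the same shell inward, and grows down a group as new shells are added.
Neither a single period nor a single group — weigh both effects.
As > Be: period and group pull opposite ways; the down-group shift dominates (121 vs 102 pm).
For reference (pm): Be 102, As 121.
So Be has the smaller atomic size (Be < As).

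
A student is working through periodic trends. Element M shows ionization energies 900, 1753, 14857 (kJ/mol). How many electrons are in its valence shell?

Look for the largest jump between consecutive ionization energies: IE3/IE2 ≈ 8.5, far larger than any earlier ratio.
That jump marks the point where a core electron is being removed. So the atom has 2 valence electrons.

2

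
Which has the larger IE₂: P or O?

The second ionization energy removes an electron from the +1 ion. For each element: P⁺ still has 4 valence electrons; O⁺ still has 5 valence electrons.
All are still removing valence electrons, so compare the +1 ions as you would atoms: IE_2 generally rises across a period (higher Z_eff) and falls down a group (larger shell), subject to the usual subshell exceptions.
Valence configurations: P⁺ [Ne]3s²3p², O⁺ [He]2s²2p³.
The numbers (kJ/mol): P 1907, O 3388.
Hence IE_2: P < O.

O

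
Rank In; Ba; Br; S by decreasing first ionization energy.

Br, S, In, Ba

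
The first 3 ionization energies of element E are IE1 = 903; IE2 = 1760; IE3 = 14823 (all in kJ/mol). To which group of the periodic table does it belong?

Group 2

Look for the largest jump between consecutive ionization energies: IE3/IE2 ≈ 8.4, far larger than any earlier ratio.
That jump marks the point where a core electron is being removed. So the atom has 2 valence electrons.
A main-group element with 2 valence electrons is in group 2.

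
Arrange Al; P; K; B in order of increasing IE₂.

The second ionization energy removes an electron from the +1 ion. For each element: Al⁺ still has 2 valence electrons; P⁺ still has 4 valence electrons; K⁺ is the bare [Ar] core; B⁺ still has 2 valence electrons.
Pulling an electron out of a noble-gas core costs far more than removing a remaining valence electron, so K sits at the high end of IE_2.
Valence configurations: Al⁺ [Ne]3s², P⁺ [Ne]3s²3p², B⁺ [He]2s².
Tabulated IE_2 (kJ/mol): Al 1817, P 1907, K 3052, B 2427.
Hence IE_2: Al < P < B < K.

Al, P, B, K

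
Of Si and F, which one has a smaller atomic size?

Atomic radius shrinks across a period as nuclear charge pulls the same shell inward, and grows down a group as new shells are added.
These span different periods and groups, so the two trends combine.
Si > F: both effects reinforce here, so Si is clearly the larger of the two.
Approximate values (pm): F 64, Si 116.
So F has the smaller atomic size (F < Si).

F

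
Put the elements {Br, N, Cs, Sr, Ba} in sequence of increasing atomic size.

N, Br, Sr, Ba, Cs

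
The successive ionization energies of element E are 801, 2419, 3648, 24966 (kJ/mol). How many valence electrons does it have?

3

Look for the largest jump between consecutive ionization energies: IE4/IE3 ≈ 6.8, far larger than any earlier ratio.
That jump marks the point where a core electron is being removed. So the atom has 3 valence electrons.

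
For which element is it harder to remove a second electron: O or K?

Consider each +1 ion: O⁺ still has 5 valence electrons; K⁺ is the bare [Ar] core.
Usually core removal costs more than valence removal, but here the competition is close: a tightly held n=2 valence electron can cost more to remove than an n=3 core electron, so the actual values have to decide it.
The numbers (kJ/mol): O 3388, K 3052.
Hence IE_2: K < O.

O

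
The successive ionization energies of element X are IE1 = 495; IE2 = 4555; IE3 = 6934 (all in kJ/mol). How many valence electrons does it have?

1

Look for the largest jump between consecutive ionization energies: IE2/IE1 ≈ 9.2, far larger than any earlier ratio.
That jump marks the point where a core electron is being removed. So the atom has 1 valence electron.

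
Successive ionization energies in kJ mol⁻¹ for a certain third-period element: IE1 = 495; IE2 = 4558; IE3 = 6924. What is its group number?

Group 1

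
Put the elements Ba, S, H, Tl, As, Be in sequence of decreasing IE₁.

H > S > As > Be > Tl > Ba

H is in period 1, group 1; Be is in period 2, group 2; S is in period 3, group 16; As is in period 4, group 15; Ba is in period 6, group 2; Tl is in period 6, group 13.
Across a period the outer electron is held more tightly (higher IE₁); down a group it sits in a higher shell, more shielded, and comes off more easily.
Here both period and group differ, so the two effects have to be weighed against each other.
Tl > Ba: Tl lies to the right of Ba in period 6, so the across-period effect alone puts Tl higher.
Be > Tl: the two effects oppose for this pair; the down-group effect wins (900 vs 589 kJ/mol).
As > Be: period and group pull opposite ways; the across-period shift dominates (947 vs 900 kJ/mol).
S > As: relative to As, both the across-period and down-group shifts push S's first ionization energy up.
H > S: period and group pull opposite ways; the down-group shift dominates (1312 vs 1000 kJ/mol).
For reference (kJ/mol): H 1312, Be 900, S 1000, As 947, Ba 503, Tl 589.
So from highest to lowest: H > S > As > Be > Tl > Ba.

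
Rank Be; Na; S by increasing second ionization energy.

After 1 electron has been removed, what remains? Be⁺ still has 1 valence electron; Na⁺ is the bare [Ne] core; S⁺ still has 5 valence electrons.
Breaking into a closed-shell core is much more expensive than removing a leftover valence electron — Na has the largest IE_2 here.
Valence configurations: Be⁺ [He]2s¹, S⁺ [Ne]3s²3p³.
The numbers (kJ/mol): Be 1757, Na 4562, S 2252.
Putting it together, IE_2: Be < S < Na.

Be, S, Na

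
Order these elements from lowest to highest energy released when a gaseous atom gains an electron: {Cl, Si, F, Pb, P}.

F is in period 2, group 17; Si is in period 3, group 14; P is in period 3, group 15; Cl is in period 3, group 17; Pb is in period 6, group 14.
EA tends to increase across a period and decrease down a group, though the pattern is less regular than for IE or radius.
Neither a single period nor a single group — weigh both effects.
P > Pb: relative to Pb, both the across-period and down-group shifts push P's electron affinity up.
Si > P: this pair runs against the simple trend — see the exception note.
F > Si: both effects reinforce here, so F is clearly the higher of the two.
Cl > F: this pair runs against the simple trend — see the exception note.
Note the exception: Si has a higher electron affinity than P, contrary to the simple trend — adding an electron to P's half-filled 3p³ is unfavourable, so Si (3p²) has the more exothermic EA.
Note the exception: Cl has a higher electron affinity than F, contrary to the simple trend — F's small 2p subshell makes the incoming electron feel strong e⁻–e⁻ repulsion, so Cl actually releases more energy on gaining an electron.
Tabulated electron affinity (kJ/mol): F 328, Si 134, P 72, Cl 349, Pb 35.
So from lowest to highest: Pb < P < Si < F < Cl.

Pb < P < Si < F < Cl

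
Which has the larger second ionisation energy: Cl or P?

Cl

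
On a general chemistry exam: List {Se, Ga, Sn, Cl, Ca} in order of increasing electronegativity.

Ca < Ga < Sn < Se < Cl

Cl is in period 3, group 17; Ca is in period 4, group 2; Ga is in period 4, group 13; Se is in period 4, group 16; Sn is in period 5, group 14.
EN rises left→right (higher Z_eff, smaller atoms) and falls top→bottom (larger, more shielded atoms).
Neither a single period nor a single group — weigh both effects.
Ga > Ca: Ga lies to the right of Ca in period 4, so the across-period effect alone puts Ga higher.
Sn > Ga: the two effects oppose for this pair; the across-period effect wins (1.96 vs 1.81).
Se > Sn: both effects reinforce here, so Se is clearly the higher of the two.
Cl > Se: relative to Se, both the across-period and down-group shifts push Cl's electronegativity up.
Approximate values (Pauling): Cl 3.16, Ca 1.00, Ga 1.81, Se 2.55, Sn 1.96.
So from lowest to highest: Ca < Ga < Sn < Se < Cl.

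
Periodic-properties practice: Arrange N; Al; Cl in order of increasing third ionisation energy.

The third ionization energy removes an electron from the +2 ion. For each element: N²⁺ still has 3 valence electrons; Al²⁺ still has 1 valence electron; Cl²⁺ still has 5 valence electrons.
All are still removing valence electrons, so compare the +2 ions as you would atoms: IE_3 generally rises across a period (higher Z_eff) and falls down a group (larger shell), subject to the usual subshell exceptions.
Valence configurations: N²⁺ [He]2s²2p¹, Al²⁺ [Ne]3s¹, Cl²⁺ [Ne]3s²3p³.
Tabulated IE_3 (kJ/mol): N 4578, Al 2745, Cl 3822.
Putting it together, IE_3: Al < Cl < N.

Al < Cl < N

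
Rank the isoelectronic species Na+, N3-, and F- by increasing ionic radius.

Na+ < F- < N3-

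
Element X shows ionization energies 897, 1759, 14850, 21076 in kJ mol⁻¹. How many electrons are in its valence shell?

2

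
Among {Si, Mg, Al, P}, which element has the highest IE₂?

P

IE_2 is the cost of taking one more electron from the +1 cation: Si⁺ still has 3 valence electrons; Mg⁺ still has 1 valence electron; Al⁺ still has 2 valence electrons; P⁺ still has 4 valence electrons.
All are still removing valence electrons, so compare the +1 ions as you would atoms: IE_2 generally rises across a period (higher Z_eff) and falls down a group (larger shell), subject to the usual subshell exceptions.
Valence configurations: Si⁺ [Ne]3s²3p¹, Mg⁺ [Ne]3s¹, Al⁺ [Ne]3s², P⁺ [Ne]3s²3p².
Si⁺ loses a lone 3p electron whereas Al⁺ must break into a filled 3s² pair, so IE_2(Al) > IE_2(Si) even though Si has the higher nuclear charge.
Approximate IE_2 values (kJ/mol): Si 1577, Mg 1451, Al 1817, P 1907.
Hence IE_2: Mg < Si < Al < P.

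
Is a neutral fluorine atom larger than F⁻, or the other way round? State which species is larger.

Forming F⁻ adds 1 electron to F. More electron–electron repulsion in the same shell, with unchanged nuclear charge, lets the cloud expand.
An anion is larger than its parent atom: F⁻ > F.

F⁻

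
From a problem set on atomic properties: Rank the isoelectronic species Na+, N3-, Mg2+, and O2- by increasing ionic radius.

Mg2+ < Na+ < O2- < N3-

All of these have 10 electrons, so size is governed by nuclear charge alone: the more protons, the stronger the pull on the same electron cloud, and the smaller the ion.
Nuclear charges: Mg2+ (Z=12), Na+ (Z=11), O2- (Z=8), N3- (Z=7).
Smallest to largest: Mg2+ < Na+ < O2- < N3-.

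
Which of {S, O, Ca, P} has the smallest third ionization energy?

P

Consider each +2 ion: S²⁺ still has 4 valence electrons; O²⁺ still has 4 valence electrons; Ca²⁺ is the bare [Ar] core; P²⁺ still has 3 valence electrons.
Usually core removal costs more than valence removal, but here the competition is close: a tightly held n=2 valence electron can cost more to remove than an n=3 core electron, so the actual values have to decide it.
Valence configurations: S²⁺ [Ne]3s²3p², O²⁺ [He]2s²2p², P²⁺ [Ne]3s²3p¹.
The numbers (kJ/mol): S 3357, O 5300, Ca 4912, P 2914.
So the third ionization energies run P < S < Ca < O.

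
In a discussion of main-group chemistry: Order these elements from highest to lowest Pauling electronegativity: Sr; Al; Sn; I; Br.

Br, I, Sn, Al, Sr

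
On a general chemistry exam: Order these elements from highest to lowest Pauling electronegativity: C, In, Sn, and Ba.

C > Sn > In > Ba

C is in period 2, group 14; In is in period 5, group 13; Sn is in period 5, group 14; Ba is in period 6, group 2.
Atoms toward the upper right of the periodic table pull bonding electrons most strongly.
Neither a single period nor a single group — weigh both effects.
In > Ba: relative to Ba, both the across-period and down-group shifts push In's electronegativity up.
Sn > In: Sn lies to the right of In in period 5, so the across-period effect alone puts Sn higher.
C > Sn: they share group 14; the group trend gives C the larger value.
Approximate values (Pauling): C 2.55, In 1.78, Sn 1.96, Ba 0.89.
So from highest to lowest: C > Sn > In > Ba.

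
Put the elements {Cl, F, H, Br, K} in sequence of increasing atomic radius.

H < F < Cl < Br < K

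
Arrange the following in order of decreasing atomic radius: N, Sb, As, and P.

N is in period 2, group 15; P is in period 3, group 15; As is in period 4, group 15; Sb is in period 5, group 15.
Atomic radius shrinks across a period as nuclear charge pulls the same shell inward, and grows down a group as new shells are added.
All are in group 15, so atomic radius increases down the group.
So from largest to smallest: Sb > As > P > N.

Sb, As, P, N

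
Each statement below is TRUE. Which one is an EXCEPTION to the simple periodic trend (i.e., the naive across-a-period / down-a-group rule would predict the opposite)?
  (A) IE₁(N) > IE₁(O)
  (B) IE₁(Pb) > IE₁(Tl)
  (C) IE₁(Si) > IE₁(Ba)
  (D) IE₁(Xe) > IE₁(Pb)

The general trend: IE₁ increases across a period and decreases down a group.
(A) N (period 2, group 15) vs O (period 2, group 16): the stated order contradicts the simple trend.
(B) Pb (period 6, group 14) vs Tl (period 6, group 13): the stated order agrees with the simple trend.
(C) Si (period 3, group 14) vs Ba (period 6, group 2): the stated order agrees with the simple trend.
(D) Xe (period 5, group 18) vs Pb (period 6, group 14): the stated order agrees with the simple trend.
The exception is (A): pairing an electron in O's 2p⁴ costs repulsion energy, so O ionizes more easily than half-filled N (2p³).

(A)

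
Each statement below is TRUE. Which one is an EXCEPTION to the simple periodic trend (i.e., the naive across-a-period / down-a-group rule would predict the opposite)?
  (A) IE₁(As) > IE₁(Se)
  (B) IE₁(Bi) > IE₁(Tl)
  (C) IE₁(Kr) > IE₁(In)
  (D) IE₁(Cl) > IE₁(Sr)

The general trend: first ionisation energy increases across a period and decreases down a group.
(A) As (period 4, group 15) vs Se (period 4, group 16): the stated order contradicts the simple trend.
(B) Bi (period 6, group 15) vs Tl (period 6, group 13): the stated order agrees with the simple trend.
(C) Kr (period 4, group 18) vs In (period 5, group 13): the stated order agrees with the simple trend.
(D) Cl (period 3, group 17) vs Sr (period 5, group 2): the stated order agrees with the simple trend.
The exception is (A): Se (4p⁴) ionizes more easily than half-filled As (4p³).

(A)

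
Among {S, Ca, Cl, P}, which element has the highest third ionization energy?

Ca

The third ionization energy removes an electron from the +2 ion. For each element: S²⁺ still has 4 valence electrons; Ca²⁺ is the bare [Ar] core; Cl²⁺ still has 5 valence electrons; P²⁺ still has 3 valence electrons.
Pulling an electron out of a noble-gas core costs far more than removing a remaining valence electron, so Ca sits at the high end of IE_3.
Valence configurations: S²⁺ [Ne]3s²3p², Cl²⁺ [Ne]3s²3p³, P²⁺ [Ne]3s²3p¹.
Tabulated IE_3 (kJ/mol): S 3357, Ca 4912, Cl 3822, P 2914.
Hence IE_3: P < S < Cl < Ca.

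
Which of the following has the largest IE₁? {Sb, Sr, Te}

Sr is in period 5, group 2; Sb is in period 5, group 15; Te is in period 5, group 16.
First ionization energy rises across a period (greater Z_eff holds electrons more tightly) and falls down a group (valence electrons are farther from the nucleus).
All lie in period 5, so first ionization energy increases left to right.
The largest IE₁ among these belongs to Te.

Te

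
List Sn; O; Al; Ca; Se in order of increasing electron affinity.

O is in period 2, group 16; Al is in period 3, group 13; Ca is in period 4, group 2; Se is in period 4, group 16; Sn is in period 5, group 14.
EA tends to increase across a period and decrease down a group, though the pattern is less regular than for IE or radius.
Here both period and group differ, so the two effects have to be weighed against each other.
Al > Ca: both effects reinforce here, so Al is clearly the higher of the two.
Sn > Al: period and group pull opposite ways; the across-period shift dominates (107 vs 42 kJ/mol).
O > Sn: both effects reinforce here, so O is clearly the higher of the two.
Se > O: this pair runs against the simple trend — see the exception note.
Note the exception: Se has a higher electron affinity than O, contrary to the simple trend — O's compact 2p subshell gives strong electron–electron repulsion on the added electron.
For reference (kJ/mol): O 141, Al 42, Ca 2, Se 195, Sn 107.
So from lowest to highest: Ca < Al < Sn < O < Se.

Ca, Al, Sn, O, Se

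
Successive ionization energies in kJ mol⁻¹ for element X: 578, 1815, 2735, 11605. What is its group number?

Look for the largest jump between consecutive ionization energies: IE4/IE3 ≈ 4.2, far larger than any earlier ratio.
That jump marks the point where a core electron is being removed. So the atom has 3 valence electrons.
A main-group element with 3 valence electrons is in group 13.

Group 13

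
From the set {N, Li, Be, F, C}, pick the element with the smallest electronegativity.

Smaller atoms with higher effective nuclear charge are more electronegative.
All lie in period 2, so electronegativity increases left to right.
The smallest electronegativity among these belongs to Li.

Li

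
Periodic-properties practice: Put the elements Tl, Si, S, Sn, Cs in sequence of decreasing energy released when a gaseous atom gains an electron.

Si is in period 3, group 14; S is in period 3, group 16; Sn is in period 5, group 14; Cs is in period 6, group 1; Tl is in period 6, group 13.
EA tends to increase across a period and decrease down a group, though the pattern is less regular than for IE or radius.
Neither a single period nor a single group — weigh both effects.
Cs > Tl: this pair runs against the simple trend — see the exception note.
Sn > Cs: relative to Cs, both the across-period and down-group shifts push Sn's electron affinity up.
Si > Sn: they share group 14; the group trend gives Si the larger value.
S > Si: S lies to the right of Si in period 3, so the across-period effect alone puts S higher.
Note the exception: Cs has a higher electron affinity than Tl, contrary to the simple trend — Tl's ns²np¹ configuration gives only a small electron affinity — the sparsely filled np subshell binds an added electron weakly.
Tabulated electron affinity (kJ/mol): Si 134, S 200, Sn 107, Cs 46, Tl 19.
So from highest to lowest: S > Si > Sn > Cs > Tl.

S, Si, Sn, Cs, Tl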